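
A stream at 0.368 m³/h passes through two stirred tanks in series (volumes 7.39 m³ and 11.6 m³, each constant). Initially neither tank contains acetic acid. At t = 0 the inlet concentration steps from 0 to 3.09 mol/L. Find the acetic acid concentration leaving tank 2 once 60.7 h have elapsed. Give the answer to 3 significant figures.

2.11 mol/L

Time constants: τᵢ = Vᵢ/Q for each well-mixed tank.
τ₁ = 7.39/0.368 = 20.082 h; τ₂ = 11.6/0.368 = 31.522 h.
Tank 1: C₁ = C_in(1 − e^(−t/τ₁)). Tank 2 (τ₁ ≠ τ₂): C₂ = C_in[1 − (τ₁ e^(−t/τ₁) − τ₂ e^(−t/τ₂))/(τ₁ − τ₂)].
At t = 60.7: e^(−t/τ₁) = 0.048671, e^(−t/τ₂) = 0.14578.
C₂ = 3.09·[1 − (20.082·0.048671 − 31.522·0.14578)/(-11.440)] = 3.09·0.68376 = 2.1128 mol/L.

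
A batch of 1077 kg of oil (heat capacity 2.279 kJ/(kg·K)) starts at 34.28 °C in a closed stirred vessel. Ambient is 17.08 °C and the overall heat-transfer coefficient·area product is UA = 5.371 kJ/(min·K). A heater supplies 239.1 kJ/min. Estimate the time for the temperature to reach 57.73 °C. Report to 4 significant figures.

Lumped-capacitance energy balance: M c_p dT/dt = UA(T_amb − T) + Q̇.
τ = M c_p/UA = 456.988 min; T_ss = T_amb + Q̇/UA = 17.08 + 239.1/5.371 = 61.5968 °C.
T(t) = T_ss + (T₀ − T_ss)e^(−t/τ); set T = 57.73:
t = −τ ln[(T − T_ss)/(T₀ − T_ss)] = −456.988 · ln(0.141555) = 893.441 min.

893.4 min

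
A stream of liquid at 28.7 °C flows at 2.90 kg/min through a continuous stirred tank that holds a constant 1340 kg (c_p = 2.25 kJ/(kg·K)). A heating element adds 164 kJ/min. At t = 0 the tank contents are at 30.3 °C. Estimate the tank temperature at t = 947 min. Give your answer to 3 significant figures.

50.8 °C

M c_p dT/dt = ṁ c_p (T_in − T) + Q̇.
Rearrange: dT/dt = (T_ss − T)/τ with τ = M/ṁ = 462.07 min and T_ss = T_in + Q̇/(ṁ c_p) = 53.834 °C.
This is linear first-order; T(t) = T_ss + (T₀ − T_ss) e^(−t/τ).
T(947) = 53.834 + (-23.534)·e^(−947/462.07) = 53.834 + (-23.534)·0.12880 = 50.803 °C.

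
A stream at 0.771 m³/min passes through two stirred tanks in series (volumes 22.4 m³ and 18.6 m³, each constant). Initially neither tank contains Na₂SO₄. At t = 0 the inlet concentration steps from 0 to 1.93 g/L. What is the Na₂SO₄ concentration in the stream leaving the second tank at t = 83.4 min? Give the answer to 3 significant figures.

Species balance on tank i: dCᵢ/dt = (Cᵢ₋₁ − Cᵢ)/τᵢ with τᵢ = Vᵢ/Q.
τ₁ = 22.4/0.771 = 29.053 min; τ₂ = 18.6/0.771 = 24.125 min.
Solving the cascade with C₁(0)=C₂(0)=0 gives C₂(t) = C_in[1 − (τ₁ e^(−t/τ₁) − τ₂ e^(−t/τ₂))/(τ₁ − τ₂)].
At t = 83.4: e^(−t/τ₁) = 0.056665, e^(−t/τ₂) = 0.031522.
C₂ = 1.93·[1 − (29.053·0.056665 − 24.125·0.031522)/(4.9287)] = 1.93·0.82027 = 1.5831 g/L.

1.58 g/L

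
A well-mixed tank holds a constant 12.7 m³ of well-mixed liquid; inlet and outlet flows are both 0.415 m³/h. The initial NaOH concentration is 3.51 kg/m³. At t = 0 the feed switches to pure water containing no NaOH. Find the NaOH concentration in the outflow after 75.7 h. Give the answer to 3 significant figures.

Accumulation = in − out for the solute gives V dC/dt = Q(C_in − C).
Time constant τ = V/Q = 12.7/0.415 = 30.602 h.
Integrating: C(t) = C_in + (C₀ − C_in) e^(−t/τ).
C(75.7) = 0 + (3.51 − 0)·e^(−75.7/30.602) = 0 + (3.5100)·0.084276 = 0.29581 kg/m³.

0.296 kg/m³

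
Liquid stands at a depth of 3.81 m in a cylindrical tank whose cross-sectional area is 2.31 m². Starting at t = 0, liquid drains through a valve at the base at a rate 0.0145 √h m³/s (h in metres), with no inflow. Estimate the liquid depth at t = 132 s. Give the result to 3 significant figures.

A dh/dt = −Q_out = −0.0145 √h.
∫ h^(−1/2) dh = −(0.0145/A) ∫ dt, giving 2√h = 2√h₀ − (0.0145/A) t.
√h = √3.81 − 0.0145·132/(2·2.31) = 1.9519 − 0.41429 = 1.5376.
h = 1.5376² = 2.3643 m.

2.36 m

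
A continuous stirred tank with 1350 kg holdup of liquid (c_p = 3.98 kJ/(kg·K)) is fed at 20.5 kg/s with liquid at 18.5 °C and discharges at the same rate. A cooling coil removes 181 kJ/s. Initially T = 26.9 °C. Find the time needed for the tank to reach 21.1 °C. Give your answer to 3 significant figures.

52.0 s

Energy balance: M c_p dT/dt = ṁ c_p (T_in − T) − 181.
τ = M/ṁ = 65.854 s; T_ss = T_in − Q̇/(ṁ c_p) = 16.282 °C.
T(t) = T_ss + (T₀ − T_ss) e^(−t/τ). Set T = 21.1:
e^(−t/τ) = (21.1 − 16.282)/(26.9 − 16.282) = 0.45378
t = −65.854 · ln(0.45378) = 52.034 s.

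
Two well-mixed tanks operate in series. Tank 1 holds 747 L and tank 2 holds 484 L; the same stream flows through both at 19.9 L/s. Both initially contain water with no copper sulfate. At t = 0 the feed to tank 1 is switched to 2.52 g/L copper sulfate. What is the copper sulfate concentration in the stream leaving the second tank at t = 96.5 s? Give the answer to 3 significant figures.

Time constants: τᵢ = Vᵢ/Q for each well-mixed tank.
τ₁ = 747/19.9 = 37.538 s; τ₂ = 484/19.9 = 24.322 s.
Tank 1: C₁ = C_in(1 − e^(−t/τ₁)). Tank 2 (τ₁ ≠ τ₂): C₂ = C_in[1 − (τ₁ e^(−t/τ₁) − τ₂ e^(−t/τ₂))/(τ₁ − τ₂)].
At t = 96.5: e^(−t/τ₁) = 0.076478, e^(−t/τ₂) = 0.018918.
C₂ = 2.52·[1 − (37.538·0.076478 − 24.322·0.018918)/(13.216)] = 2.52·0.81759 = 2.0603 g/L.

2.06 g/L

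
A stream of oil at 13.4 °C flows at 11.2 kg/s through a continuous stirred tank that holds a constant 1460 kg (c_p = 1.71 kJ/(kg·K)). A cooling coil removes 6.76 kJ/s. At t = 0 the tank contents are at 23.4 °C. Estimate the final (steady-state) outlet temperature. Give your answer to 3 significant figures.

Heat balance on the well-mixed liquid: M c_p dT/dt = ṁ c_p (T_in − T) − 6.76.
At steady state dT/dt = 0 ⇒ T_ss = T_in − Q̇/(ṁ c_p) = 13.4 − 6.76/(11.2·1.71) = 13.047 °C.

13.0 °C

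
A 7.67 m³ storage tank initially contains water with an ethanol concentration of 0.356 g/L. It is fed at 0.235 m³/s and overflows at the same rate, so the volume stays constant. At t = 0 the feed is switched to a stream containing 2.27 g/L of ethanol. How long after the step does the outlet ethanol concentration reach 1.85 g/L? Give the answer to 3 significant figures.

49.5 s

Unsteady species balance (constant V, well mixed): V dC/dt = Q(C_in − C), so τ = V/Q = 32.638 s.
C(t) = C_in + (C₀ − C_in) e^(−t/τ). Set C = 1.85 and solve for t:
e^(−t/τ) = (C − C_in)/(C₀ − C_in) = (1.85 − 2.27)/(0.356 − 2.27) = 0.21944
t = −τ ln(…) = 32.638 × 1.5167 = 49.502 s.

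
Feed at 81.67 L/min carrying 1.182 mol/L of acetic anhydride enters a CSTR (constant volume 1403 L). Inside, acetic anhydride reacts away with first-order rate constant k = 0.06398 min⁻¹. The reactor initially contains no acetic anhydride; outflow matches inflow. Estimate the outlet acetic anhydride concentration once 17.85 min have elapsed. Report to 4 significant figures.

0.4995 mol/L

V dC/dt = Q(C_in − C) − k V C.
dC/dt = (Q/V) C_in − (Q/V + k) C; effective rate a = Q/V + k = 0.0582110 + 0.06398 = 0.122191 min⁻¹.
C_ss = Q C_in/(Q + kV) = 0.563097 mol/L; C(t) = C_ss + (C₀ − C_ss) e^(−a t).
C(17.85) = 0.563097 + (-0.563097)·e^(−0.122191·17.85) = 0.563097 + (-0.563097)·0.112916 = 0.499514 mol/L.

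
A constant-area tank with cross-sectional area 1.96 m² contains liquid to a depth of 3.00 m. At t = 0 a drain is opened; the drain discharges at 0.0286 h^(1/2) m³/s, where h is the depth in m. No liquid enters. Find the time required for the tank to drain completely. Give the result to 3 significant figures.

Mass balance (ρ constant): A dh/dt = −0.0286 √h.
∫ h^(−1/2) dh = −(0.0286/A) ∫ dt, giving 2√h = 2√h₀ − (0.0286/A) t.
Tank is empty when √h = 0: t_empty = 2A√h₀/0.0286.
t_empty = 2·1.96·√3.00/0.0286 = 3.9200·1.7321/0.0286 = 237.40 s.

237 s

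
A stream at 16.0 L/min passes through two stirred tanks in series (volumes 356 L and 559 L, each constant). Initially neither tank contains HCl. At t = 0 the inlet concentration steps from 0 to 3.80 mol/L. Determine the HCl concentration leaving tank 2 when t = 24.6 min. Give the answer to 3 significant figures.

0.831 mol/L

Species balance on tank i: dCᵢ/dt = (Cᵢ₋₁ − Cᵢ)/τᵢ with τᵢ = Vᵢ/Q.
τ₁ = 356/16.0 = 22.250 min; τ₂ = 559/16.0 = 34.938 min.
Solving the cascade with C₁(0)=C₂(0)=0 gives C₂(t) = C_in[1 − (τ₁ e^(−t/τ₁) − τ₂ e^(−t/τ₂))/(τ₁ − τ₂)].
At t = 24.6: e^(−t/τ₁) = 0.33101, e^(−t/τ₂) = 0.49455.
C₂ = 3.80·[1 − (22.250·0.33101 − 34.938·0.49455)/(-12.688)] = 3.80·0.21865 = 0.83089 mol/L.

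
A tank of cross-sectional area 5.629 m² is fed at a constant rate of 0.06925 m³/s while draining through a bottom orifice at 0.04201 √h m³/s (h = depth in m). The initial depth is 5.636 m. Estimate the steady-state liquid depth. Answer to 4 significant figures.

Level balance: A dh/dt = 0.06925 − 0.04201 √h. Setting dh/dt = 0:
Q_in = 0.04201 √h_ss ⇒ √h_ss = 0.06925/0.04201 = 1.64842.
h_ss = 1.64842² = 2.71728 m. (Since h₀ = 5.636 m > h_ss, the level will fall toward this value.)

2.717 m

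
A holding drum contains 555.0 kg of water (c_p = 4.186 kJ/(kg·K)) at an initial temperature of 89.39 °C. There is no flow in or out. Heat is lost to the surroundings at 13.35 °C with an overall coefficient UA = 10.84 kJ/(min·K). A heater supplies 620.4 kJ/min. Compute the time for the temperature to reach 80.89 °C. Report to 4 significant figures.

Lumped-capacitance energy balance: M c_p dT/dt = UA(T_amb − T) + Q̇.
τ = M c_p/UA = 214.320 min; T_ss = T_amb + Q̇/UA = 13.35 + 620.4/10.84 = 70.5825 °C.
T(t) = T_ss + (T₀ − T_ss)e^(−t/τ); set T = 80.89:
t = −τ ln[(T − T_ss)/(T₀ − T_ss)] = −214.320 · ln(0.548053) = 128.888 min.

128.9 min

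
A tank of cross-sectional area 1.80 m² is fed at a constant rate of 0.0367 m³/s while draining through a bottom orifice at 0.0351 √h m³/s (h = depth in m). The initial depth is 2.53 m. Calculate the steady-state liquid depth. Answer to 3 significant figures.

A dh/dt = Q_in − 0.0351 √h. Steady state requires inflow = outflow:
Q_in = 0.0351 √h_ss ⇒ √h_ss = 0.0367/0.0351 = 1.0456.
h_ss = 1.0456² = 1.0932 m. (Since h₀ = 2.53 m > h_ss, the level will fall toward this value.)

1.09 m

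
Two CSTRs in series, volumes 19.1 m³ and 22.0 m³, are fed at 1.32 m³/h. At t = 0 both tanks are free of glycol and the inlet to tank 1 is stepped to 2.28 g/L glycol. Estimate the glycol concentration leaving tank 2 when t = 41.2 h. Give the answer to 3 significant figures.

1.69 g/L

Species balance on tank i: dCᵢ/dt = (Cᵢ₋₁ − Cᵢ)/τᵢ with τᵢ = Vᵢ/Q.
τ₁ = 19.1/1.32 = 14.470 h; τ₂ = 22.0/1.32 = 16.667 h.
Solving the cascade with C₁(0)=C₂(0)=0 gives C₂(t) = C_in[1 − (τ₁ e^(−t/τ₁) − τ₂ e^(−t/τ₂))/(τ₁ − τ₂)].
At t = 41.2: e^(−t/τ₁) = 0.057999, e^(−t/τ₂) = 0.084416.
C₂ = 2.28·[1 − (14.470·0.057999 − 16.667·0.084416)/(-2.1970)] = 2.28·0.74160 = 1.6908 g/L.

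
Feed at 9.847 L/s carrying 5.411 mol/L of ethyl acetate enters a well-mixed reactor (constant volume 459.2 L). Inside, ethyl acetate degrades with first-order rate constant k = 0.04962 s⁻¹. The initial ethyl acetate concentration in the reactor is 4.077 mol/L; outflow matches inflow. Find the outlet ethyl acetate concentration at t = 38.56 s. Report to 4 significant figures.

Species balance: V dC/dt = Q C_in − Q C − k V C.
This is linear with rate a = Q/V + k = 0.0710638 s⁻¹.
C_ss = Q C_in/(Q + kV) = 1.63279 mol/L; C(t) = C_ss + (C₀ − C_ss) e^(−a t).
C(38.56) = 1.63279 + (2.44421)·e^(−0.0710638·38.56) = 1.63279 + (2.44421)·0.0645561 = 1.79058 mol/L.

1.791 mol/L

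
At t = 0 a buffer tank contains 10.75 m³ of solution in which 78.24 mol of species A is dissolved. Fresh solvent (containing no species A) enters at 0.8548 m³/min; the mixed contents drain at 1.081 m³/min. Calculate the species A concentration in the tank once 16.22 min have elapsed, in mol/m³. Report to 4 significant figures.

Let m(t) be the amount of species A. Volume: V(t) = V₀ + (Q_in − Q_out) t = 10.75 − 0.226200 t; V(16.22) = 7.08104 m³.
Solute balance: dm/dt = 0 − Q_out C = −Q_out m/V(t).
dm/m = −Q_out dt/(V₀ − 0.226200 t); integrating gives ln(m/m₀) = −(Q_out/(Q_in−Q_out)) ln(V/V₀).
m = m₀ (V₀/V)^(Q_out/(Q_in−Q_out)) = 78.24 × (10.75/7.08104)^(-4.77896) = 10.6402 mol.
C = m/V = 10.6402/7.08104 = 1.50263 mol/m³.

1.503 mol/m³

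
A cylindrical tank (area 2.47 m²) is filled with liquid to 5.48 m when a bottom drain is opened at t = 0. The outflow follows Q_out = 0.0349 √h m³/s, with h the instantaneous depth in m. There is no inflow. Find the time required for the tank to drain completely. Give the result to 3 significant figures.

With no inflow, A dh/dt = −0.0349 √h.
This is separable: 2 d(√h)/dt = −0.0349/A, so √h = √h₀ − (0.0349/(2A)) t.
Set h = 0: 2√h₀ = (0.0349/A) t_empty ⇒ t_empty = 2A√h₀/0.0349.
t_empty = 2·2.47·√5.48/0.0349 = 4.9400·2.3409/0.0349 = 331.35 s.

331 s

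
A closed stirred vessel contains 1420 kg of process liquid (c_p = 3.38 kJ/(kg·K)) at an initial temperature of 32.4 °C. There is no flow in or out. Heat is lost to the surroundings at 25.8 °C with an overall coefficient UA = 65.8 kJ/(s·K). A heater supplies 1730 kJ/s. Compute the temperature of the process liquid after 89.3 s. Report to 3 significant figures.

46.3 °C

M c_p dT/dt = −UA(T − T_amb) + Q̇.
dT/dt = (T_ss − T)/τ with T_ss = T_amb + Q̇/UA = 25.8 + 1730/65.8 = 52.092 °C, τ = M c_p/UA = 1420·3.38/65.8 = 72.942 s.
Integrating: T(t) = T_ss + (T₀ − T_ss) e^(−t/τ).
T(89.3) = 52.092 + (-19.692)·0.29398 = 46.303 °C.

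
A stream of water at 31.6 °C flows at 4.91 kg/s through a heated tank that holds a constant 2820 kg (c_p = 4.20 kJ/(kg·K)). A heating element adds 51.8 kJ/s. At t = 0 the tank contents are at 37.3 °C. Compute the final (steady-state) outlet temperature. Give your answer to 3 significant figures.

M c_p dT/dt = ṁ c_p (T_in − T) + Q̇.
At steady state dT/dt = 0 ⇒ T_ss = T_in + Q̇/(ṁ c_p) = 31.6 + 51.8/(4.91·4.20) = 34.112 °C.

34.1 °C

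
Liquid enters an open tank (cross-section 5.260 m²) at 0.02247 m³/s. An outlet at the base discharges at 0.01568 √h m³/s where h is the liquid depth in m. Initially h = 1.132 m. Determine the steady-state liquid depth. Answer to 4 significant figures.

A dh/dt = Q_in − 0.01568 √h. Steady state requires inflow = outflow:
Q_in = 0.01568 √h_ss ⇒ √h_ss = 0.02247/0.01568 = 1.43304.
h_ss = 1.43304² = 2.05359 m. (Since h₀ = 1.132 m < h_ss, the level will rise toward this value.)

2.054 m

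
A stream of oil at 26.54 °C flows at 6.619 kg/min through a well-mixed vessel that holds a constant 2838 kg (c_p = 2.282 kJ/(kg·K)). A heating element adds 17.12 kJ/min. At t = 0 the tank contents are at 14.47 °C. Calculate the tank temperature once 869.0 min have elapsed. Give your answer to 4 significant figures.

M c_p dT/dt = ṁ c_p (T_in − T) + Q̇.
Rearrange: dT/dt = (T_ss − T)/τ with τ = M/ṁ = 428.766 min and T_ss = T_in + Q̇/(ṁ c_p) = 27.6734 °C.
Solution: T(t) = T_ss + (T₀ − T_ss) e^(−t/τ).
T(869.0) = 27.6734 + (-13.2034)·e^(−869.0/428.766) = 27.6734 + (-13.2034)·0.131763 = 25.9337 °C.

25.93 °C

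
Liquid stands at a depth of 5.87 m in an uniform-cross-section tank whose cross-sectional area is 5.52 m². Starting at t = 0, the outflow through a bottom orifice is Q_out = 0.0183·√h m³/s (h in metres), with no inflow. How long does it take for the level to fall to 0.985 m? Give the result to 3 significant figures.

863 s

With no inflow, A dh/dt = −0.0183 √h.
This is separable: 2 d(√h)/dt = −0.0183/A, so √h = √h₀ − (0.0183/(2A)) t.
t = 2A(√h₀ − √h)/0.0183 = 2·5.52·(√5.87 − √0.985)/0.0183
  = 11.040 × (2.4228 − 0.99247) / 0.0183 = 862.89 s.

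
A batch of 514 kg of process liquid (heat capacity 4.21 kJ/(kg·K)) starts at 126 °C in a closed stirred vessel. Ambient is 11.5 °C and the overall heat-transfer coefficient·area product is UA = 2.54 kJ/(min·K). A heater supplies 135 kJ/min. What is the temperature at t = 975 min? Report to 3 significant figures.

84.2 °C

Lumped-capacitance energy balance: M c_p dT/dt = UA(T_amb − T) + Q̇.
dT/dt = (T_ss − T)/τ with T_ss = T_amb + Q̇/UA = 11.5 + 135/2.54 = 64.650 °C, τ = M c_p/UA = 514·4.21/2.54 = 851.94 min.
Integrating: T(t) = T_ss + (T₀ − T_ss) e^(−t/τ).
T(975) = 64.650 + (61.350)·0.31840 = 84.184 °C.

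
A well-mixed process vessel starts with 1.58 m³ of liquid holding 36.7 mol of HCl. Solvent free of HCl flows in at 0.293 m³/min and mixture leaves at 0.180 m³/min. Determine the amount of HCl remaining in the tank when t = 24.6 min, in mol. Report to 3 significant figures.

7.29 mol

Let m(t) be the amount of HCl. Volume: V(t) = V₀ + (Q_in − Q_out) t = 1.58 + 0.11300 t; V(24.6) = 4.3598 m³.
No HCl enters, so dm/dt = −Q_out · (m/V).
Separate: dm/m = −Q_out dt/V(t) ⇒ ln(m/m₀) = −(Q_out/(Q_in−Q_out)) ln(V/V₀).
m = m₀ (V₀/V)^(Q_out/(Q_in−Q_out)) = 36.7 × (1.58/4.3598)^(1.5929) = 7.2860 mol.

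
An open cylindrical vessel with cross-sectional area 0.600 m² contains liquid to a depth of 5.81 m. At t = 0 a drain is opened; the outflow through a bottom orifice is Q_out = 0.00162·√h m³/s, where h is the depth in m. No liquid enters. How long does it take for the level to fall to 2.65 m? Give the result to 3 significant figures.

580 s

A dh/dt = −Q_out = −0.00162 √h.
This is separable: 2 d(√h)/dt = −0.00162/A, so √h = √h₀ − (0.00162/(2A)) t.
t = 2A(√h₀ − √h)/0.00162 = 2·0.600·(√5.81 − √2.65)/0.00162
  = 1.2000 × (2.4104 − 1.6279) / 0.00162 = 579.64 s.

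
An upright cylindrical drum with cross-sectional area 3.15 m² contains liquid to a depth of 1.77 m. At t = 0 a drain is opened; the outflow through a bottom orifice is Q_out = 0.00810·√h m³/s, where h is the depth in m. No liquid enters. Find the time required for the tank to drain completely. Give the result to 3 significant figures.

Mass balance (ρ constant): A dh/dt = −0.00810 √h.
Separate and integrate: 2(√h − √h₀) = −(0.00810/A) t.
Tank is empty when √h = 0: t_empty = 2A√h₀/0.00810.
t_empty = 2·3.15·√1.77/0.00810 = 6.3000·1.3304/0.00810 = 1034.8 s.

1030 s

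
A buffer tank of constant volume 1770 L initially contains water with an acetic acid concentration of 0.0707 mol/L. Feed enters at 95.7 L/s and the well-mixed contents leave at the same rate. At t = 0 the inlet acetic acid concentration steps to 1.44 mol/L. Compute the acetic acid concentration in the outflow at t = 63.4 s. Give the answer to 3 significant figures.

1.40 mol/L

Mass balance on the solute (V constant): V dC/dt = Q(C_in − C).
Time constant τ = V/Q = 1770/95.7 = 18.495 s.
C approaches C_in exponentially: C(t) = C_in + (C₀ − C_in) e^(−t/τ).
C(63.4) = 1.44 + (0.0707 − 1.44)·e^(−63.4/18.495) = 1.44 + (-1.3693)·0.032455 = 1.3956 mol/L.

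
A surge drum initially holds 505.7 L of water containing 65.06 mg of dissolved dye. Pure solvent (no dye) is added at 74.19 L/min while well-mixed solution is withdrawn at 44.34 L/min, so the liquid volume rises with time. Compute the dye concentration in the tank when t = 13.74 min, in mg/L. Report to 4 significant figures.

0.02940 mg/L

Let m(t) be the amount of dye. Volume: V(t) = V₀ + (Q_in − Q_out) t = 505.7 + 29.8500 t; V(13.74) = 915.839 L.
Species balance (pure solvent in): dm/dt = −Q_out · m/V(t).
Separate: dm/m = −Q_out dt/V(t) ⇒ ln(m/m₀) = −(Q_out/(Q_in−Q_out)) ln(V/V₀).
m = m₀ (V₀/V)^(Q_out/(Q_in−Q_out)) = 65.06 × (505.7/915.839)^(1.48543) = 26.9267 mg.
C = m/V = 26.9267/915.839 = 0.0294012 mg/L.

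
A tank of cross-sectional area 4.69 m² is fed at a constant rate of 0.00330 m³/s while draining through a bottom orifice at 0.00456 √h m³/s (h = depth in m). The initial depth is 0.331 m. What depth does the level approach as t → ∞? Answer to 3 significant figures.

0.524 m

Mass balance (ρ constant): A dh/dt = Q_in − 0.00456 √h. At steady state dh/dt = 0:
Q_in = 0.00456 √h_ss ⇒ √h_ss = 0.00330/0.00456 = 0.72368.
h_ss = 0.72368² = 0.52372 m. (Since h₀ = 0.331 m < h_ss, the level will rise toward this value.)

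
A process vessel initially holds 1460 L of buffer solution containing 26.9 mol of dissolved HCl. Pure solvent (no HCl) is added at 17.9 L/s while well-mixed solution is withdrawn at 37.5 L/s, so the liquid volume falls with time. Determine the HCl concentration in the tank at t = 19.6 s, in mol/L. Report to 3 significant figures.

0.0139 mol/L

Total volume: dV/dt = Q_in − Q_out = -19.600 L/s, so V(t) = 1460 − 19.600 t and V(19.6) = 1075.8 L.
No HCl enters, so dm/dt = −Q_out · (m/V).
Separate: dm/m = −Q_out dt/V(t) ⇒ ln(m/m₀) = −(Q_out/(Q_in−Q_out)) ln(V/V₀).
m = m₀ (V₀/V)^(Q_out/(Q_in−Q_out)) = 26.9 × (1460/1075.8)^(-1.9133) = 14.998 mol.
C = m/V = 14.998/1075.8 = 0.013941 mol/L.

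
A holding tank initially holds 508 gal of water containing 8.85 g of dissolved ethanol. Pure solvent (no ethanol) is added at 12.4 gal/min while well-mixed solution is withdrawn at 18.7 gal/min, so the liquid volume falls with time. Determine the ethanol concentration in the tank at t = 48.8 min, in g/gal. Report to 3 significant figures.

Let m(t) be the amount of ethanol. Volume: V(t) = V₀ + (Q_in − Q_out) t = 508 − 6.3000 t; V(48.8) = 200.56 gal.
Solute balance: dm/dt = 0 − Q_out C = −Q_out m/V(t).
dm/m = −Q_out dt/(V₀ − 6.3000 t); integrating gives ln(m/m₀) = −(Q_out/(Q_in−Q_out)) ln(V/V₀).
m = m₀ (V₀/V)^(Q_out/(Q_in−Q_out)) = 8.85 × (508/200.56)^(-2.9683) = 0.56092 g.
C = m/V = 0.56092/200.56 = 0.0027968 g/gal.

0.00280 g/gal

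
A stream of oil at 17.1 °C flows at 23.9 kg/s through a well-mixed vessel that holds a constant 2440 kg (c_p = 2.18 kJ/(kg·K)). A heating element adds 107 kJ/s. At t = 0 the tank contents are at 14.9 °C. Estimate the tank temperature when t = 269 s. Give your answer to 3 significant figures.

18.8 °C

Energy balance: M c_p dT/dt = ṁ c_p (T_in − T) + 107.
τ = M/ṁ = 102.09 s; T_ss = T_in + Q̇/(ṁ c_p) = 17.1 + 107/(23.9·2.18) = 19.154 °C.
T approaches T_ss exponentially: T(t) = T_ss + (T₀ − T_ss) e^(−t/τ).
T(269) = 19.154 + (-4.2537)·e^(−269/102.09) = 19.154 + (-4.2537)·0.071728 = 18.849 °C.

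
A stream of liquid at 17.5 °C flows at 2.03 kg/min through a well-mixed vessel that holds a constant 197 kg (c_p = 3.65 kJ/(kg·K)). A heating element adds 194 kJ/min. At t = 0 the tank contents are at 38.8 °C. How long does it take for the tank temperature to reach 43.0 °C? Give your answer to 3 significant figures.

M c_p dT/dt = ṁ c_p (T_in − T) + Q̇.
τ = M/ṁ = 97.044 min; T_ss = T_in + Q̇/(ṁ c_p) = 43.683 °C.
T(t) = T_ss + (T₀ − T_ss) e^(−t/τ). Set T = 43.0:
e^(−t/τ) = (43.0 − 43.683)/(38.8 − 43.683) = 0.13980
t = −97.044 · ln(0.13980) = 190.94 min.

191 min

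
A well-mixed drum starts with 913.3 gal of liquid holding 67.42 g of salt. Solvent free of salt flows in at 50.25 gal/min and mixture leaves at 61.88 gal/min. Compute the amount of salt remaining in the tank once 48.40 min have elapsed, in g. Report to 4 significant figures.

Total volume: dV/dt = Q_in − Q_out = -11.6300 gal/min, so V(t) = 913.3 − 11.6300 t and V(48.40) = 350.408 gal.
Species balance (pure solvent in): dm/dt = −Q_out · m/V(t).
Separate: dm/m = −Q_out dt/V(t) ⇒ ln(m/m₀) = −(Q_out/(Q_in−Q_out)) ln(V/V₀).
m = m₀ (V₀/V)^(Q_out/(Q_in−Q_out)) = 67.42 × (913.3/350.408)^(-5.32072) = 0.412248 g.

0.4122 g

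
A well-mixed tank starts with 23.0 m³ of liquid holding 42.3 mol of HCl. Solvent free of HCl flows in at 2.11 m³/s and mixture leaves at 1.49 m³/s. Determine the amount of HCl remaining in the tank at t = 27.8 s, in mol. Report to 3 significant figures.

11.0 mol

Total volume: dV/dt = Q_in − Q_out = 0.62000 m³/s, so V(t) = 23.0 + 0.62000 t and V(27.8) = 40.236 m³.
Solute balance: dm/dt = 0 − Q_out C = −Q_out m/V(t).
dm/m = −Q_out dt/(V₀ + 0.62000 t); integrating gives ln(m/m₀) = −(Q_out/(Q_in−Q_out)) ln(V/V₀).
m = m₀ (V₀/V)^(Q_out/(Q_in−Q_out)) = 42.3 × (23.0/40.236)^(2.4032) = 11.031 mol.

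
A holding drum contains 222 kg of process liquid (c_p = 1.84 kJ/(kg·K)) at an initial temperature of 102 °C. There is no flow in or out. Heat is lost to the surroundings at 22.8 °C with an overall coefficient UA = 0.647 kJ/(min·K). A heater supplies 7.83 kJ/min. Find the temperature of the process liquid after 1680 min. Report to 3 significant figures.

39.6 °C

Heat balance on the well-mixed liquid: M c_p dT/dt = −UA(T − T_amb) + Q̇.
dT/dt = (T_ss − T)/τ with T_ss = T_amb + Q̇/UA = 22.8 + 7.83/0.647 = 34.902 °C, τ = M c_p/UA = 222·1.84/0.647 = 631.34 min.
T approaches T_ss exponentially: T(t) = T_ss + (T₀ − T_ss) e^(−t/τ).
T(1680) = 34.902 + (67.098)·0.069879 = 39.591 °C.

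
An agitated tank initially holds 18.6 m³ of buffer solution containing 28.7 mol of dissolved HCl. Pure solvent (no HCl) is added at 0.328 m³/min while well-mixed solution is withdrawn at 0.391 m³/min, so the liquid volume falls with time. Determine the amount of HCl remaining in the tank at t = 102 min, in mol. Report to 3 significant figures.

2.07 mol

Total volume: dV/dt = Q_in − Q_out = -0.063000 m³/min, so V(t) = 18.6 − 0.063000 t and V(102) = 12.174 m³.
No HCl enters, so dm/dt = −Q_out · (m/V).
dm/m = −Q_out dt/(V₀ − 0.063000 t); integrating gives ln(m/m₀) = −(Q_out/(Q_in−Q_out)) ln(V/V₀).
m = m₀ (V₀/V)^(Q_out/(Q_in−Q_out)) = 28.7 × (18.6/12.174)^(-6.2063) = 2.0674 mol.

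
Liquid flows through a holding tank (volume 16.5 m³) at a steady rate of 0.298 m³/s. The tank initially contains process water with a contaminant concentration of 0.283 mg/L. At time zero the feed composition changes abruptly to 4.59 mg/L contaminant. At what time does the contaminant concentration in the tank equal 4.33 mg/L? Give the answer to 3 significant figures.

155 s

Unsteady species balance (constant V, well mixed): V dC/dt = Q(C_in − C), so τ = V/Q = 55.369 s.
C(t) = C_in + (C₀ − C_in) e^(−t/τ). Set C = 4.33 and solve for t:
e^(−t/τ) = (C − C_in)/(C₀ − C_in) = (4.33 − 4.59)/(0.283 − 4.59) = 0.060367
t = −τ ln(…) = 55.369 × 2.8073 = 155.44 s.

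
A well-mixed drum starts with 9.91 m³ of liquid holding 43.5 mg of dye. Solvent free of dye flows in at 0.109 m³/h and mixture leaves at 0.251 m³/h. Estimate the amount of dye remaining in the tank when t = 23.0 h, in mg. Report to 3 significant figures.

21.5 mg

Let m(t) be the amount of dye. Volume: V(t) = V₀ + (Q_in − Q_out) t = 9.91 − 0.14200 t; V(23.0) = 6.6440 m³.
Solute balance: dm/dt = 0 − Q_out C = −Q_out m/V(t).
dm/m = −Q_out dt/(V₀ − 0.14200 t); integrating gives ln(m/m₀) = −(Q_out/(Q_in−Q_out)) ln(V/V₀).
m = m₀ (V₀/V)^(Q_out/(Q_in−Q_out)) = 43.5 × (9.91/6.6440)^(-1.7676) = 21.456 mg.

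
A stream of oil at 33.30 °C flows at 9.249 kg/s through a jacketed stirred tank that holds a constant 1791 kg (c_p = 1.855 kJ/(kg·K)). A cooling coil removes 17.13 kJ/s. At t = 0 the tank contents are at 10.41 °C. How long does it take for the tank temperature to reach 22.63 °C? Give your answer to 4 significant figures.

158.2 s

M c_p dT/dt = ṁ c_p (T_in − T) − Q̇.
τ = M/ṁ = 193.643 s; T_ss = T_in − Q̇/(ṁ c_p) = 32.3016 °C.
T(t) = T_ss + (T₀ − T_ss) e^(−t/τ). Set T = 22.63:
e^(−t/τ) = (22.63 − 32.3016)/(10.41 − 32.3016) = 0.441794
t = −193.643 · ln(0.441794) = 158.189 s.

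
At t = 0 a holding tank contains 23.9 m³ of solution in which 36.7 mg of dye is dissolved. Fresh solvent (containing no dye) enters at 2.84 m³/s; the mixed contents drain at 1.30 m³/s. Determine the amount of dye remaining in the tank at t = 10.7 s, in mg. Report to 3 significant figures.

Total volume: dV/dt = Q_in − Q_out = 1.5400 m³/s, so V(t) = 23.9 + 1.5400 t and V(10.7) = 40.378 m³.
No dye enters, so dm/dt = −Q_out · (m/V).
Separate: dm/m = −Q_out dt/V(t) ⇒ ln(m/m₀) = −(Q_out/(Q_in−Q_out)) ln(V/V₀).
m = m₀ (V₀/V)^(Q_out/(Q_in−Q_out)) = 36.7 × (23.9/40.378)^(0.84416) = 23.573 mg.

23.6 mg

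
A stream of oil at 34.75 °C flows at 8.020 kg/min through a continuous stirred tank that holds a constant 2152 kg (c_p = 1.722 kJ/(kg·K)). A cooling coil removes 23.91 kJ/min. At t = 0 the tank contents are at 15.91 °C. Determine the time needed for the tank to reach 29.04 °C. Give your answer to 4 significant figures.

391.4 min

M c_p dT/dt = ṁ c_p (T_in − T) − Q̇.
τ = M/ṁ = 268.329 min; T_ss = T_in − Q̇/(ṁ c_p) = 33.0187 °C.
T(t) = T_ss + (T₀ − T_ss) e^(−t/τ). Set T = 29.04:
e^(−t/τ) = (29.04 − 33.0187)/(15.91 − 33.0187) = 0.232554
t = −268.329 · ln(0.232554) = 391.393 min.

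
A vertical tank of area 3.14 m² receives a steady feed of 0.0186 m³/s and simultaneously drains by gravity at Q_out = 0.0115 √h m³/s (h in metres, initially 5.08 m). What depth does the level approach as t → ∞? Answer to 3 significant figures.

A dh/dt = Q_in − 0.0115 √h. Steady state requires inflow = outflow:
Q_in = 0.0115 √h_ss ⇒ √h_ss = 0.0186/0.0115 = 1.6174.
h_ss = 1.6174² = 2.6160 m. (Since h₀ = 5.08 m > h_ss, the level will fall toward this value.)

2.62 m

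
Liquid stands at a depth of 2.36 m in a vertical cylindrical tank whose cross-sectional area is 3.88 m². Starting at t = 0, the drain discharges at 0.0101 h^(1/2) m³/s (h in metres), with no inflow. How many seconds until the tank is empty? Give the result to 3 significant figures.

1180 s

With no inflow, A dh/dt = −0.0101 √h.
∫ h^(−1/2) dh = −(0.0101/A) ∫ dt, giving 2√h = 2√h₀ − (0.0101/A) t.
Set h = 0: 2√h₀ = (0.0101/A) t_empty ⇒ t_empty = 2A√h₀/0.0101.
t_empty = 2·3.88·√2.36/0.0101 = 7.7600·1.5362/0.0101 = 1180.3 s.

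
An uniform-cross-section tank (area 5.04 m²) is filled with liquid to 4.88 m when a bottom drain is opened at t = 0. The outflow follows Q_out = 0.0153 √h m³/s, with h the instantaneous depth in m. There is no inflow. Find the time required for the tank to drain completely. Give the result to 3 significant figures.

With no inflow, A dh/dt = −0.0153 √h.
This is separable: 2 d(√h)/dt = −0.0153/A, so √h = √h₀ − (0.0153/(2A)) t.
Set h = 0: 2√h₀ = (0.0153/A) t_empty ⇒ t_empty = 2A√h₀/0.0153.
t_empty = 2·5.04·√4.88/0.0153 = 10.080·2.2091/0.0153 = 1455.4 s.

1460 s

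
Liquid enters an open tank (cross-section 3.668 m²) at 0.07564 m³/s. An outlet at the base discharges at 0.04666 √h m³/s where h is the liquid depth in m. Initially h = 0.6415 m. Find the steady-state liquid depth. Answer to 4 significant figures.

2.628 m

A dh/dt = Q_in − 0.04666 √h. Steady state requires inflow = outflow:
Q_in = 0.04666 √h_ss ⇒ √h_ss = 0.07564/0.04666 = 1.62109.
h_ss = 1.62109² = 2.62793 m. (Since h₀ = 0.6415 m < h_ss, the level will rise toward this value.)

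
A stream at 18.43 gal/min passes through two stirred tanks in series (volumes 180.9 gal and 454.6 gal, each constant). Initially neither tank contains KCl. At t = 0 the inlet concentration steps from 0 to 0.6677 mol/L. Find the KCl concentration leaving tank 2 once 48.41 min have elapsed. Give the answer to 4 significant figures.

Each tank obeys Vᵢ dCᵢ/dt = Q(Cᵢ₋₁ − Cᵢ), so τᵢ = Vᵢ/Q.
τ₁ = 180.9/18.43 = 9.81552 min; τ₂ = 454.6/18.43 = 24.6663 min.
Tank 1: C₁ = C_in(1 − e^(−t/τ₁)). Tank 2 (τ₁ ≠ τ₂): C₂ = C_in[1 − (τ₁ e^(−t/τ₁) − τ₂ e^(−t/τ₂))/(τ₁ − τ₂)].
At t = 48.41: e^(−t/τ₁) = 0.00721216, e^(−t/τ₂) = 0.140493.
C₂ = 0.6677·[1 − (9.81552·0.00721216 − 24.6663·0.140493)/(-14.8508)] = 0.6677·0.771416 = 0.515074 mol/L.

0.5151 mol/L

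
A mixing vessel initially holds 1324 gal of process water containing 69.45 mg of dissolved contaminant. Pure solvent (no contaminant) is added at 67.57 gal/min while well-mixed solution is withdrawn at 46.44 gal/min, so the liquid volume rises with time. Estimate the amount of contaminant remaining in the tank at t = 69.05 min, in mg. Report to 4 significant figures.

Total volume: dV/dt = Q_in − Q_out = 21.1300 gal/min, so V(t) = 1324 + 21.1300 t and V(69.05) = 2783.03 gal.
Species balance (pure solvent in): dm/dt = −Q_out · m/V(t).
dm/m = −Q_out dt/(V₀ + 21.1300 t); integrating gives ln(m/m₀) = −(Q_out/(Q_in−Q_out)) ln(V/V₀).
m = m₀ (V₀/V)^(Q_out/(Q_in−Q_out)) = 69.45 × (1324/2783.03)^(2.19782) = 13.5703 mg.

13.57 mg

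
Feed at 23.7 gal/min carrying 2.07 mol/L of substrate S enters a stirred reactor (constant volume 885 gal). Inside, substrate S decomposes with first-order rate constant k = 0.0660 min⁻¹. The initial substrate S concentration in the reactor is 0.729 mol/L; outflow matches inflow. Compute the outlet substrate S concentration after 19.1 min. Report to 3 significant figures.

0.620 mol/L

Species balance: V dC/dt = Q C_in − Q C − k V C.
This is linear with rate a = Q/V + k = 0.092780 min⁻¹.
C_ss = Q C_in/(Q + kV) = 0.59748 mol/L; C(t) = C_ss + (C₀ − C_ss) e^(−a t).
C(19.1) = 0.59748 + (0.13152)·e^(−0.092780·19.1) = 0.59748 + (0.13152)·0.16998 = 0.61983 mol/L.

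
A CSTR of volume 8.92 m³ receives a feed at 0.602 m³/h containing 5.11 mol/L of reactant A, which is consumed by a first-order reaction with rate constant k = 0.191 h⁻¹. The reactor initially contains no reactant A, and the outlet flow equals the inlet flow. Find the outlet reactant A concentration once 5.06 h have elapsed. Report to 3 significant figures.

V dC/dt = Q(C_in − C) − k V C.
This is linear with rate a = Q/V + k = 0.25849 h⁻¹.
C_ss = Q C_in/(Q + kV) = 1.3342 mol/L; C(t) = C_ss + (C₀ − C_ss) e^(−a t).
C(5.06) = 1.3342 + (-1.3342)·e^(−0.25849·5.06) = 1.3342 + (-1.3342)·0.27037 = 0.97345 mol/L.

0.973 mol/L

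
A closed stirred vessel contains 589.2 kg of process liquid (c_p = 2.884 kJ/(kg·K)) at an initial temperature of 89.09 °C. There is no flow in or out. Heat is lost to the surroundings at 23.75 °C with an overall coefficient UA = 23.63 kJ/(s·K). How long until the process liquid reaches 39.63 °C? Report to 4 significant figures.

M c_p dT/dt = −UA(T − T_amb).
τ = M c_p/UA = 71.9108 s; T_ss = T_amb = 23.7500 °C.
T(t) = T_ss + (T₀ − T_ss)e^(−t/τ); set T = 39.63:
t = −τ ln[(T − T_ss)/(T₀ − T_ss)] = −71.9108 · ln(0.243036) = 101.721 s.

101.7 s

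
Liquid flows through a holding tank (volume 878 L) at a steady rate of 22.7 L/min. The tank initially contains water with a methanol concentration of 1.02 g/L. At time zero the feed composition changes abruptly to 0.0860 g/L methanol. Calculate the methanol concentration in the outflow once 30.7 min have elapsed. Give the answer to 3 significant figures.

Mass balance on the solute (V constant): V dC/dt = Q(C_in − C).
Time constant τ = V/Q = 878/22.7 = 38.678 min.
C approaches C_in exponentially: C(t) = C_in + (C₀ − C_in) e^(−t/τ).
C(30.7) = 0.0860 + (1.02 − 0.0860)·e^(−30.7/38.678) = 0.0860 + (0.93400)·0.45216 = 0.50832 g/L.

0.508 g/L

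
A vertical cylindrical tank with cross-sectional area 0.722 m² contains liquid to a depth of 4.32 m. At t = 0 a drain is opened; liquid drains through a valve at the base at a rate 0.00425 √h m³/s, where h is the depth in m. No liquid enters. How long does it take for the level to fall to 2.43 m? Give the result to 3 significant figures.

Unsteady balance on liquid volume: A dh/dt = −0.00425 √h.
∫ h^(−1/2) dh = −(0.00425/A) ∫ dt, giving 2√h = 2√h₀ − (0.00425/A) t.
t = 2A(√h₀ − √h)/0.00425 = 2·0.722·(√4.32 − √2.43)/0.00425
  = 1.4440 × (2.0785 − 1.5588) / 0.00425 = 176.55 s.

177 s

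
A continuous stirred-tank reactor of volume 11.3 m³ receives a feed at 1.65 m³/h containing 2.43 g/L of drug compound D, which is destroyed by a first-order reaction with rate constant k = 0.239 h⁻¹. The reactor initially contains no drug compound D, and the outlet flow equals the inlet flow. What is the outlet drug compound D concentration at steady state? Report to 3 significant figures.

0.922 g/L

Species balance: V dC/dt = Q C_in − Q C − k V C.
Steady state (dC/dt = 0): C_ss = Q C_in/(Q + kV) = C_in/(1 + kV/Q).
C_ss = 1.65·2.43/(1.65 + 0.239·11.3) = 4.0095/4.3507 = 0.92158 g/L.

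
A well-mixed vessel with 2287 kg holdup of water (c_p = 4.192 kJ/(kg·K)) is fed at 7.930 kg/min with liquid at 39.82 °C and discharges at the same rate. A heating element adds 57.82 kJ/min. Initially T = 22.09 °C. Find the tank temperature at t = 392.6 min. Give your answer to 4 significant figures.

36.57 °C

First-law balance (no shaft work): M c_p dT/dt = ṁ c_p (T_in − T) + 57.82.
τ = M/ṁ = 288.398 min; T_ss = T_in + Q̇/(ṁ c_p) = 39.82 + 57.82/(7.930·4.192) = 41.5593 °C.
T approaches T_ss exponentially: T(t) = T_ss + (T₀ − T_ss) e^(−t/τ).
T(392.6) = 41.5593 + (-19.4693)·e^(−392.6/288.398) = 41.5593 + (-19.4693)·0.256325 = 36.5689 °C.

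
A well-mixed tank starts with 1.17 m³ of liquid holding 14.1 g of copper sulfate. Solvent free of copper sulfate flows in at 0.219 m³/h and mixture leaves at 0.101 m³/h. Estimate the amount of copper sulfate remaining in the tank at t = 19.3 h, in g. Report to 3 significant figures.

Let m(t) be the amount of copper sulfate. Volume: V(t) = V₀ + (Q_in − Q_out) t = 1.17 + 0.11800 t; V(19.3) = 3.4474 m³.
Species balance (pure solvent in): dm/dt = −Q_out · m/V(t).
Separate: dm/m = −Q_out dt/V(t) ⇒ ln(m/m₀) = −(Q_out/(Q_in−Q_out)) ln(V/V₀).
m = m₀ (V₀/V)^(Q_out/(Q_in−Q_out)) = 14.1 × (1.17/3.4474)^(0.85593) = 5.5915 g.

5.59 g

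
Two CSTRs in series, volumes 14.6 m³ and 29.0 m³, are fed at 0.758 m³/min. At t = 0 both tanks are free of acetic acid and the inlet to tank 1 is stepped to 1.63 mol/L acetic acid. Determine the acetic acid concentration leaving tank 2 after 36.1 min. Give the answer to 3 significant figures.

0.606 mol/L

Species balance on tank i: dCᵢ/dt = (Cᵢ₋₁ − Cᵢ)/τᵢ with τᵢ = Vᵢ/Q.
τ₁ = 14.6/0.758 = 19.261 min; τ₂ = 29.0/0.758 = 38.259 min.
Solving the cascade with C₁(0)=C₂(0)=0 gives C₂(t) = C_in[1 − (τ₁ e^(−t/τ₁) − τ₂ e^(−t/τ₂))/(τ₁ − τ₂)].
At t = 36.1: e^(−t/τ₁) = 0.15347, e^(−t/τ₂) = 0.38923.
C₂ = 1.63·[1 − (19.261·0.15347 − 38.259·0.38923)/(-18.997)] = 1.63·0.37173 = 0.60593 mol/L.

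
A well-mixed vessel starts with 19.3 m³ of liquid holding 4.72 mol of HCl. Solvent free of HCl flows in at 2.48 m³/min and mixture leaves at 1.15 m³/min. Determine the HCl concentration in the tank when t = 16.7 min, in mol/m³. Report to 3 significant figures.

Let m(t) be the amount of HCl. Volume: V(t) = V₀ + (Q_in − Q_out) t = 19.3 + 1.3300 t; V(16.7) = 41.511 m³.
Species balance (pure solvent in): dm/dt = −Q_out · m/V(t).
dm/m = −Q_out dt/(V₀ + 1.3300 t); integrating gives ln(m/m₀) = −(Q_out/(Q_in−Q_out)) ln(V/V₀).
m = m₀ (V₀/V)^(Q_out/(Q_in−Q_out)) = 4.72 × (19.3/41.511)^(0.86466) = 2.4342 mol.
C = m/V = 2.4342/41.511 = 0.058639 mol/m³.

0.0586 mol/m³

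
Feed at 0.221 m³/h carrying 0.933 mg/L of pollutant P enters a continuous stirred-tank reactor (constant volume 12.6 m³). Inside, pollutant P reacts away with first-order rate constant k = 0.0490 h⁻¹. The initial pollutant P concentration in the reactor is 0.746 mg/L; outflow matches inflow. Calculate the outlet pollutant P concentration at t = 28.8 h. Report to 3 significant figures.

Accumulation = in − out − consumed: V dC/dt = Q C_in − Q C − k V C.
This is linear with rate a = Q/V + k = 0.066540 h⁻¹.
C_ss = Q C_in/(Q + kV) = 0.24594 mg/L; C(t) = C_ss + (C₀ − C_ss) e^(−a t).
C(28.8) = 0.24594 + (0.50006)·e^(−0.066540·28.8) = 0.24594 + (0.50006)·0.14714 = 0.31952 mg/L.

0.320 mg/L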